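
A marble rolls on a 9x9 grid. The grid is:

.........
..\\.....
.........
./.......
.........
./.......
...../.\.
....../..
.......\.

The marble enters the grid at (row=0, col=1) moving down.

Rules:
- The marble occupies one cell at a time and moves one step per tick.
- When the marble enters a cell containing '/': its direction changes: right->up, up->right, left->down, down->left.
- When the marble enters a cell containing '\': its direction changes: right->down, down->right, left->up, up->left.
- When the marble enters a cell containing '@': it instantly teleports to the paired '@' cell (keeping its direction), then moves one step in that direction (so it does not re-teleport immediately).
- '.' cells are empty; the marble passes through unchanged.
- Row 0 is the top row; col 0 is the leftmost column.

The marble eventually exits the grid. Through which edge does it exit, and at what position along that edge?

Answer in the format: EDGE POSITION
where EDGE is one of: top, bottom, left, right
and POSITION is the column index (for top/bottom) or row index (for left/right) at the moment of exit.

Step 1: enter (0,1), '.' pass, move down to (1,1)
Step 2: enter (1,1), '.' pass, move down to (2,1)
Step 3: enter (2,1), '.' pass, move down to (3,1)
Step 4: enter (3,1), '/' deflects down->left, move left to (3,0)
Step 5: enter (3,0), '.' pass, move left to (3,-1)
Step 6: at (3,-1) — EXIT via left edge, pos 3

Answer: left 3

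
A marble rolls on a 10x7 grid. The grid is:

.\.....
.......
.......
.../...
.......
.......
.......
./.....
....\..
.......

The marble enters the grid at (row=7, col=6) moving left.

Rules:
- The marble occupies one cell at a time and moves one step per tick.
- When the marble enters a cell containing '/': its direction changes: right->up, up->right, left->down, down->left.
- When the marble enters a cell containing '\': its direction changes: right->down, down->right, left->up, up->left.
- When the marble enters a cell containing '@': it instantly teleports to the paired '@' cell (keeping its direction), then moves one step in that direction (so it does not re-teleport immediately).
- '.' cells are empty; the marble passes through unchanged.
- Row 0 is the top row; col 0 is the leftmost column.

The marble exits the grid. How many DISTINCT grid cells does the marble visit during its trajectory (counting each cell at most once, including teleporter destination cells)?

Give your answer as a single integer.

Step 1: enter (7,6), '.' pass, move left to (7,5)
Step 2: enter (7,5), '.' pass, move left to (7,4)
Step 3: enter (7,4), '.' pass, move left to (7,3)
Step 4: enter (7,3), '.' pass, move left to (7,2)
Step 5: enter (7,2), '.' pass, move left to (7,1)
Step 6: enter (7,1), '/' deflects left->down, move down to (8,1)
Step 7: enter (8,1), '.' pass, move down to (9,1)
Step 8: enter (9,1), '.' pass, move down to (10,1)
Step 9: at (10,1) — EXIT via bottom edge, pos 1
Distinct cells visited: 8 (path length 8)

Answer: 8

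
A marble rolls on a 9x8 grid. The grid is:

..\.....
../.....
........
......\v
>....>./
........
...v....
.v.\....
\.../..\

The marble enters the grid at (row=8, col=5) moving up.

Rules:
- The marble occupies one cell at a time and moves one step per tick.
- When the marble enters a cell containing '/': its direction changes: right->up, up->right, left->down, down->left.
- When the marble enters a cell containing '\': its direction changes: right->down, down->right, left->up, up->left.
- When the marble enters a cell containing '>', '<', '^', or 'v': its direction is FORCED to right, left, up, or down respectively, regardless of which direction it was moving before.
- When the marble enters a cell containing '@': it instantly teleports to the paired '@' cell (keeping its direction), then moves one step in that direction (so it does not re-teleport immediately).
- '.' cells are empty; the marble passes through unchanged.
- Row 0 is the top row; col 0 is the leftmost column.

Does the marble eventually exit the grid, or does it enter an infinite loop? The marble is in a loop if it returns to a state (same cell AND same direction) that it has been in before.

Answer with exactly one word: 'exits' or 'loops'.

Step 1: enter (8,5), '.' pass, move up to (7,5)
Step 2: enter (7,5), '.' pass, move up to (6,5)
Step 3: enter (6,5), '.' pass, move up to (5,5)
Step 4: enter (5,5), '.' pass, move up to (4,5)
Step 5: enter (4,5), '>' forces up->right, move right to (4,6)
Step 6: enter (4,6), '.' pass, move right to (4,7)
Step 7: enter (4,7), '/' deflects right->up, move up to (3,7)
Step 8: enter (3,7), 'v' forces up->down, move down to (4,7)
Step 9: enter (4,7), '/' deflects down->left, move left to (4,6)
Step 10: enter (4,6), '.' pass, move left to (4,5)
Step 11: enter (4,5), '>' forces left->right, move right to (4,6)
Step 12: at (4,6) dir=right — LOOP DETECTED (seen before)

Answer: loops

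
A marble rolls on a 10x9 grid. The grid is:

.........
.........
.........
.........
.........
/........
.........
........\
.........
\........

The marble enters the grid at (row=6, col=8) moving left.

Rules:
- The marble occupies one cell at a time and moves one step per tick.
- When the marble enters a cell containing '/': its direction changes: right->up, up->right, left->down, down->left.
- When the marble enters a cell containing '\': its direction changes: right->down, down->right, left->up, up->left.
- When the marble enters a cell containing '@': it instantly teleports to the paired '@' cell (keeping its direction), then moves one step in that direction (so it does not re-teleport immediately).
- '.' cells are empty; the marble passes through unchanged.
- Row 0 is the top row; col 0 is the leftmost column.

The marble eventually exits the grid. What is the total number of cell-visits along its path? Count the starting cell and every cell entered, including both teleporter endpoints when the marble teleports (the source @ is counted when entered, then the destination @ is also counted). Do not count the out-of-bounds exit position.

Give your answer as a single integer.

Answer: 9

Derivation:
Step 1: enter (6,8), '.' pass, move left to (6,7)
Step 2: enter (6,7), '.' pass, move left to (6,6)
Step 3: enter (6,6), '.' pass, move left to (6,5)
Step 4: enter (6,5), '.' pass, move left to (6,4)
Step 5: enter (6,4), '.' pass, move left to (6,3)
Step 6: enter (6,3), '.' pass, move left to (6,2)
Step 7: enter (6,2), '.' pass, move left to (6,1)
Step 8: enter (6,1), '.' pass, move left to (6,0)
Step 9: enter (6,0), '.' pass, move left to (6,-1)
Step 10: at (6,-1) — EXIT via left edge, pos 6
Path length (cell visits): 9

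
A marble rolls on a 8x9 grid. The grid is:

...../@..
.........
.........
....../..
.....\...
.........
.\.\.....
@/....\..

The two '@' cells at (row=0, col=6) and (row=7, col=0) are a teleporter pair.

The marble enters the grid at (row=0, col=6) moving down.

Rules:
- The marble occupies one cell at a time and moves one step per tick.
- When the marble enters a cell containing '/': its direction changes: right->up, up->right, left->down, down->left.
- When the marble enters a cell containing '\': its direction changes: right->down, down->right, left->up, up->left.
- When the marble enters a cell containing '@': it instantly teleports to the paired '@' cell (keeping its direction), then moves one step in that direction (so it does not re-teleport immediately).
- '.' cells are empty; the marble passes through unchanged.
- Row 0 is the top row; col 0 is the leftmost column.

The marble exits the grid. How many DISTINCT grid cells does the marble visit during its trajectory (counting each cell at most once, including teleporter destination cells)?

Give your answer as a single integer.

Step 1: enter (0,6), '@' teleport (0,6)->(7,0), also enter (7,0), move down to (8,0)
Step 2: at (8,0) — EXIT via bottom edge, pos 0
Distinct cells visited: 2 (path length 2)

Answer: 2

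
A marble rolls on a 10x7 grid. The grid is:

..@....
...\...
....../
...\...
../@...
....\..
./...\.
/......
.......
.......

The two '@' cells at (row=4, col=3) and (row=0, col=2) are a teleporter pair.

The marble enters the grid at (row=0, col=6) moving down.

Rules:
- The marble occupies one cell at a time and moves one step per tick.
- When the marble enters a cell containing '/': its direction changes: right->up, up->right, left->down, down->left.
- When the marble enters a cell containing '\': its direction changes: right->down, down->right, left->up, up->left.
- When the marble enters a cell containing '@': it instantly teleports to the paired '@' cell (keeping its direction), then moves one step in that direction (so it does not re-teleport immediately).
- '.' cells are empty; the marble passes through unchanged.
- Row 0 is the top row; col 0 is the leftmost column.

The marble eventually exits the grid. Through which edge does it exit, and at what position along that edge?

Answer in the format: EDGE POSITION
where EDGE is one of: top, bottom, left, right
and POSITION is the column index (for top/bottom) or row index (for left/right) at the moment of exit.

Step 1: enter (0,6), '.' pass, move down to (1,6)
Step 2: enter (1,6), '.' pass, move down to (2,6)
Step 3: enter (2,6), '/' deflects down->left, move left to (2,5)
Step 4: enter (2,5), '.' pass, move left to (2,4)
Step 5: enter (2,4), '.' pass, move left to (2,3)
Step 6: enter (2,3), '.' pass, move left to (2,2)
Step 7: enter (2,2), '.' pass, move left to (2,1)
Step 8: enter (2,1), '.' pass, move left to (2,0)
Step 9: enter (2,0), '.' pass, move left to (2,-1)
Step 10: at (2,-1) — EXIT via left edge, pos 2

Answer: left 2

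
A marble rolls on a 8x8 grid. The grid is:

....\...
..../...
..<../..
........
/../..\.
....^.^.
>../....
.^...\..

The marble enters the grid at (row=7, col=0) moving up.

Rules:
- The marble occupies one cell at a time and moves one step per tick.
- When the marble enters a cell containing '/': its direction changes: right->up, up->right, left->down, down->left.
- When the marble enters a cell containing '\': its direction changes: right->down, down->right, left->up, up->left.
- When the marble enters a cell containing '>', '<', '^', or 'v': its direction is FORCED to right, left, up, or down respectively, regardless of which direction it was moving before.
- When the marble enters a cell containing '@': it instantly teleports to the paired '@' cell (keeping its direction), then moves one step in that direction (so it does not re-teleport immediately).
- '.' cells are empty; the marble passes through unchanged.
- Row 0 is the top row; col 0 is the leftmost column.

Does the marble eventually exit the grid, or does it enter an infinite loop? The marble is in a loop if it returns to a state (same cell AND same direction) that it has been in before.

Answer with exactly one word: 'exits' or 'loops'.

Step 1: enter (7,0), '.' pass, move up to (6,0)
Step 2: enter (6,0), '>' forces up->right, move right to (6,1)
Step 3: enter (6,1), '.' pass, move right to (6,2)
Step 4: enter (6,2), '.' pass, move right to (6,3)
Step 5: enter (6,3), '/' deflects right->up, move up to (5,3)
Step 6: enter (5,3), '.' pass, move up to (4,3)
Step 7: enter (4,3), '/' deflects up->right, move right to (4,4)
Step 8: enter (4,4), '.' pass, move right to (4,5)
Step 9: enter (4,5), '.' pass, move right to (4,6)
Step 10: enter (4,6), '\' deflects right->down, move down to (5,6)
Step 11: enter (5,6), '^' forces down->up, move up to (4,6)
Step 12: enter (4,6), '\' deflects up->left, move left to (4,5)
Step 13: enter (4,5), '.' pass, move left to (4,4)
Step 14: enter (4,4), '.' pass, move left to (4,3)
Step 15: enter (4,3), '/' deflects left->down, move down to (5,3)
Step 16: enter (5,3), '.' pass, move down to (6,3)
Step 17: enter (6,3), '/' deflects down->left, move left to (6,2)
Step 18: enter (6,2), '.' pass, move left to (6,1)
Step 19: enter (6,1), '.' pass, move left to (6,0)
Step 20: enter (6,0), '>' forces left->right, move right to (6,1)
Step 21: at (6,1) dir=right — LOOP DETECTED (seen before)

Answer: loops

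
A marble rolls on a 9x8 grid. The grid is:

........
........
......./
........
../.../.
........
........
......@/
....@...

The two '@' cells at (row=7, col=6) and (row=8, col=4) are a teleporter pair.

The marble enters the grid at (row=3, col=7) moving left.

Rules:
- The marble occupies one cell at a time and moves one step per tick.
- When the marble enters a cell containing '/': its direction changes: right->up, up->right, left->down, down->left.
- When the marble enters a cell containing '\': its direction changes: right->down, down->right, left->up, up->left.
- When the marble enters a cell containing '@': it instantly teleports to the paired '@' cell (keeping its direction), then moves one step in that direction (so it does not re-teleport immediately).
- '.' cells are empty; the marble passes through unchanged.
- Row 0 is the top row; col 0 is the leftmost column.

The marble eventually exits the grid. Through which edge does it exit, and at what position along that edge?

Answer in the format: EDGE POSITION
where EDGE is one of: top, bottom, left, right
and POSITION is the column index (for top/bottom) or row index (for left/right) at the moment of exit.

Answer: left 3

Derivation:
Step 1: enter (3,7), '.' pass, move left to (3,6)
Step 2: enter (3,6), '.' pass, move left to (3,5)
Step 3: enter (3,5), '.' pass, move left to (3,4)
Step 4: enter (3,4), '.' pass, move left to (3,3)
Step 5: enter (3,3), '.' pass, move left to (3,2)
Step 6: enter (3,2), '.' pass, move left to (3,1)
Step 7: enter (3,1), '.' pass, move left to (3,0)
Step 8: enter (3,0), '.' pass, move left to (3,-1)
Step 9: at (3,-1) — EXIT via left edge, pos 3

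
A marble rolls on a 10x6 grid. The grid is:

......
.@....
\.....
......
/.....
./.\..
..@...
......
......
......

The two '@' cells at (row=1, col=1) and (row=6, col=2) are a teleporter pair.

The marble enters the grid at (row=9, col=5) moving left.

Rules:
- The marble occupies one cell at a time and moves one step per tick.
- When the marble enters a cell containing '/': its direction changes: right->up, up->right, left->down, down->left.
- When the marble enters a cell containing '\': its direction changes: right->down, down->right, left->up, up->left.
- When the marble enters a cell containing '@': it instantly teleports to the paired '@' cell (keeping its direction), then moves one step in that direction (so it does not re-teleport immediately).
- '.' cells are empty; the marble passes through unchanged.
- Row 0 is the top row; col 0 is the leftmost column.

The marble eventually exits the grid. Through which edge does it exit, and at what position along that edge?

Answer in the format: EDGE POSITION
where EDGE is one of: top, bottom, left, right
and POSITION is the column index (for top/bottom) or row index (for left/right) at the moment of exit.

Answer: left 9

Derivation:
Step 1: enter (9,5), '.' pass, move left to (9,4)
Step 2: enter (9,4), '.' pass, move left to (9,3)
Step 3: enter (9,3), '.' pass, move left to (9,2)
Step 4: enter (9,2), '.' pass, move left to (9,1)
Step 5: enter (9,1), '.' pass, move left to (9,0)
Step 6: enter (9,0), '.' pass, move left to (9,-1)
Step 7: at (9,-1) — EXIT via left edge, pos 9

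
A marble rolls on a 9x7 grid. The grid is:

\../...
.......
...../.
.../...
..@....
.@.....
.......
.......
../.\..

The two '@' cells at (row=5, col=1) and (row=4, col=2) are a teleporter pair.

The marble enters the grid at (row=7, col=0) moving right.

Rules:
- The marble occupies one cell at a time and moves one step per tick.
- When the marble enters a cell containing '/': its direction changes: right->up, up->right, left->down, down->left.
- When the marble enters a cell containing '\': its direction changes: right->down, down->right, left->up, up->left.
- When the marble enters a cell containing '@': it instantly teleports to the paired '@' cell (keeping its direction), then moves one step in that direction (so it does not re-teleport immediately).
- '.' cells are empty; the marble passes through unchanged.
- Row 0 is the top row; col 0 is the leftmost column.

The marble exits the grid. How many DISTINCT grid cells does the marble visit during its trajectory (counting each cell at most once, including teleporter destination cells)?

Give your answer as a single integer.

Answer: 7

Derivation:
Step 1: enter (7,0), '.' pass, move right to (7,1)
Step 2: enter (7,1), '.' pass, move right to (7,2)
Step 3: enter (7,2), '.' pass, move right to (7,3)
Step 4: enter (7,3), '.' pass, move right to (7,4)
Step 5: enter (7,4), '.' pass, move right to (7,5)
Step 6: enter (7,5), '.' pass, move right to (7,6)
Step 7: enter (7,6), '.' pass, move right to (7,7)
Step 8: at (7,7) — EXIT via right edge, pos 7
Distinct cells visited: 7 (path length 7)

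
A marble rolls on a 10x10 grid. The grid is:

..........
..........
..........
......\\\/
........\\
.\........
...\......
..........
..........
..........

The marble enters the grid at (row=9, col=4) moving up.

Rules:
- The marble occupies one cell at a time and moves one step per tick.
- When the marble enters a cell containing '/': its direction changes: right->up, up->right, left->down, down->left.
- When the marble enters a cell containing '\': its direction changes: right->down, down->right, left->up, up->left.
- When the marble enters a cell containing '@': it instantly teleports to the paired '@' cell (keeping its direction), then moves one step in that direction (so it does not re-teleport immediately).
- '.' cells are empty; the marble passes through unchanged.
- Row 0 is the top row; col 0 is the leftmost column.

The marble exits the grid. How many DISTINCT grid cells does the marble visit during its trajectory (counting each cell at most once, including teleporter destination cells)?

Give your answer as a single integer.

Answer: 10

Derivation:
Step 1: enter (9,4), '.' pass, move up to (8,4)
Step 2: enter (8,4), '.' pass, move up to (7,4)
Step 3: enter (7,4), '.' pass, move up to (6,4)
Step 4: enter (6,4), '.' pass, move up to (5,4)
Step 5: enter (5,4), '.' pass, move up to (4,4)
Step 6: enter (4,4), '.' pass, move up to (3,4)
Step 7: enter (3,4), '.' pass, move up to (2,4)
Step 8: enter (2,4), '.' pass, move up to (1,4)
Step 9: enter (1,4), '.' pass, move up to (0,4)
Step 10: enter (0,4), '.' pass, move up to (-1,4)
Step 11: at (-1,4) — EXIT via top edge, pos 4
Distinct cells visited: 10 (path length 10)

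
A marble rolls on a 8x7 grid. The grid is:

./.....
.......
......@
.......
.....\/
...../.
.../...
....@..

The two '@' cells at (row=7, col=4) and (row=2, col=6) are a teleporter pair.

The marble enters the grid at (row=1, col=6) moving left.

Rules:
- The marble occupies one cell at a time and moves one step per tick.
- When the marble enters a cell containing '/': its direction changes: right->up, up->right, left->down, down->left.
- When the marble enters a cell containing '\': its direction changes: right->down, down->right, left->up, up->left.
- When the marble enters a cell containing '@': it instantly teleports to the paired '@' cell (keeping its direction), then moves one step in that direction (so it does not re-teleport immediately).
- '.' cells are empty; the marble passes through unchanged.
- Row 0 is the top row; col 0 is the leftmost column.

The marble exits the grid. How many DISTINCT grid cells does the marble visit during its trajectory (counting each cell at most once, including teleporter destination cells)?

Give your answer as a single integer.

Step 1: enter (1,6), '.' pass, move left to (1,5)
Step 2: enter (1,5), '.' pass, move left to (1,4)
Step 3: enter (1,4), '.' pass, move left to (1,3)
Step 4: enter (1,3), '.' pass, move left to (1,2)
Step 5: enter (1,2), '.' pass, move left to (1,1)
Step 6: enter (1,1), '.' pass, move left to (1,0)
Step 7: enter (1,0), '.' pass, move left to (1,-1)
Step 8: at (1,-1) — EXIT via left edge, pos 1
Distinct cells visited: 7 (path length 7)

Answer: 7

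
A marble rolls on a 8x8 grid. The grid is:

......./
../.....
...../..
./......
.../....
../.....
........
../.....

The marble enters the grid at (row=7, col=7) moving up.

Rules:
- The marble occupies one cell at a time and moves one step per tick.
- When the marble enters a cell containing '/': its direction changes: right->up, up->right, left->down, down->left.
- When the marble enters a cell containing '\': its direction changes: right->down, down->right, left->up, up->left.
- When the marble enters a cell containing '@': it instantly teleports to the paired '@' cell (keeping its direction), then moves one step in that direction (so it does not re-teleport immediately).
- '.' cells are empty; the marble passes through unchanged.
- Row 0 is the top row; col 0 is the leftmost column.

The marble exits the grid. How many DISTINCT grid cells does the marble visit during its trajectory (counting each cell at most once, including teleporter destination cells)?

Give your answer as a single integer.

Answer: 8

Derivation:
Step 1: enter (7,7), '.' pass, move up to (6,7)
Step 2: enter (6,7), '.' pass, move up to (5,7)
Step 3: enter (5,7), '.' pass, move up to (4,7)
Step 4: enter (4,7), '.' pass, move up to (3,7)
Step 5: enter (3,7), '.' pass, move up to (2,7)
Step 6: enter (2,7), '.' pass, move up to (1,7)
Step 7: enter (1,7), '.' pass, move up to (0,7)
Step 8: enter (0,7), '/' deflects up->right, move right to (0,8)
Step 9: at (0,8) — EXIT via right edge, pos 0
Distinct cells visited: 8 (path length 8)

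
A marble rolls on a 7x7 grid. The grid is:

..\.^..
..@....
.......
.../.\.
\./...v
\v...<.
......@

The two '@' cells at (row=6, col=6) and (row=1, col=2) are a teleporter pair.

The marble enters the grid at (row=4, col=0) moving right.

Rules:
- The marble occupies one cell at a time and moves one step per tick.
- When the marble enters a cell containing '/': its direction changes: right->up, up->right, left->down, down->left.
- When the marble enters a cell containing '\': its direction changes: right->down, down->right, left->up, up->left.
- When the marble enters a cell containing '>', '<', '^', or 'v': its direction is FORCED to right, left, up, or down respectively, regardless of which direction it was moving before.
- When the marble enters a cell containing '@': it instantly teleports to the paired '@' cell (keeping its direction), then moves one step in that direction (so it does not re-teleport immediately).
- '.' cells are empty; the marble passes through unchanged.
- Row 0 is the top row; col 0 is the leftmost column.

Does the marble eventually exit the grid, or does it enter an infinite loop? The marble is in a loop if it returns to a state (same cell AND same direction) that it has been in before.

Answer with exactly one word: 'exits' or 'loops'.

Answer: exits

Derivation:
Step 1: enter (4,0), '\' deflects right->down, move down to (5,0)
Step 2: enter (5,0), '\' deflects down->right, move right to (5,1)
Step 3: enter (5,1), 'v' forces right->down, move down to (6,1)
Step 4: enter (6,1), '.' pass, move down to (7,1)
Step 5: at (7,1) — EXIT via bottom edge, pos 1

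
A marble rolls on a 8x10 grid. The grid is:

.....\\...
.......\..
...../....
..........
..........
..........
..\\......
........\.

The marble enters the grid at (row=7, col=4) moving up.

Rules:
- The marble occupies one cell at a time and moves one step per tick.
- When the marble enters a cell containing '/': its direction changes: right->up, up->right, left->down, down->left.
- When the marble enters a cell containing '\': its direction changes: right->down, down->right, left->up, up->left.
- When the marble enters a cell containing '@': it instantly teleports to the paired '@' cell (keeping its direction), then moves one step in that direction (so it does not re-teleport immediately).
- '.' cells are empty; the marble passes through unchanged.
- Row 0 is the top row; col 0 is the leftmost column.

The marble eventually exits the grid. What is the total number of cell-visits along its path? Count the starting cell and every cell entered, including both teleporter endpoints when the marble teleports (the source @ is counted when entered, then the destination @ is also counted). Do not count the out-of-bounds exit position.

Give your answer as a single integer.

Step 1: enter (7,4), '.' pass, move up to (6,4)
Step 2: enter (6,4), '.' pass, move up to (5,4)
Step 3: enter (5,4), '.' pass, move up to (4,4)
Step 4: enter (4,4), '.' pass, move up to (3,4)
Step 5: enter (3,4), '.' pass, move up to (2,4)
Step 6: enter (2,4), '.' pass, move up to (1,4)
Step 7: enter (1,4), '.' pass, move up to (0,4)
Step 8: enter (0,4), '.' pass, move up to (-1,4)
Step 9: at (-1,4) — EXIT via top edge, pos 4
Path length (cell visits): 8

Answer: 8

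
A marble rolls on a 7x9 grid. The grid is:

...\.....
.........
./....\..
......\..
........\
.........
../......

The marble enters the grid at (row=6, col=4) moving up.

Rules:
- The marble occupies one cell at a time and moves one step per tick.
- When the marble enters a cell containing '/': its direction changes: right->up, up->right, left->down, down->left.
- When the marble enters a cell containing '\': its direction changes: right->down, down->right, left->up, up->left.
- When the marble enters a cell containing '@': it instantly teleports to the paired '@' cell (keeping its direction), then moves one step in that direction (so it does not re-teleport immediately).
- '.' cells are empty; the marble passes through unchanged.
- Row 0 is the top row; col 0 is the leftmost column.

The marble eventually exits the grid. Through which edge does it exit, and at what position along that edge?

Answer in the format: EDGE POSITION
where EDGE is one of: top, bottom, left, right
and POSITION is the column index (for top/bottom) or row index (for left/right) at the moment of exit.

Step 1: enter (6,4), '.' pass, move up to (5,4)
Step 2: enter (5,4), '.' pass, move up to (4,4)
Step 3: enter (4,4), '.' pass, move up to (3,4)
Step 4: enter (3,4), '.' pass, move up to (2,4)
Step 5: enter (2,4), '.' pass, move up to (1,4)
Step 6: enter (1,4), '.' pass, move up to (0,4)
Step 7: enter (0,4), '.' pass, move up to (-1,4)
Step 8: at (-1,4) — EXIT via top edge, pos 4

Answer: top 4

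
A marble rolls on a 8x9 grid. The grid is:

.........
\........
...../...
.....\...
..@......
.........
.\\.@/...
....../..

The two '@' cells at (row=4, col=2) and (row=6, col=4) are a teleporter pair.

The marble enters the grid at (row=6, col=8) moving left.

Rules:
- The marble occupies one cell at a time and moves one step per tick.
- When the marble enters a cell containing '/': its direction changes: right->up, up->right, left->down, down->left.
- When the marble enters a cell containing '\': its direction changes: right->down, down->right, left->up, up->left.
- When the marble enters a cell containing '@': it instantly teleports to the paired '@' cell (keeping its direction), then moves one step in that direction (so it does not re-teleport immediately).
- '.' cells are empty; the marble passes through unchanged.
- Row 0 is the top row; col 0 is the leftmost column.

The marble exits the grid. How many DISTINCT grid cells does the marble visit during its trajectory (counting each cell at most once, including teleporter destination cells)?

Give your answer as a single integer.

Answer: 5

Derivation:
Step 1: enter (6,8), '.' pass, move left to (6,7)
Step 2: enter (6,7), '.' pass, move left to (6,6)
Step 3: enter (6,6), '.' pass, move left to (6,5)
Step 4: enter (6,5), '/' deflects left->down, move down to (7,5)
Step 5: enter (7,5), '.' pass, move down to (8,5)
Step 6: at (8,5) — EXIT via bottom edge, pos 5
Distinct cells visited: 5 (path length 5)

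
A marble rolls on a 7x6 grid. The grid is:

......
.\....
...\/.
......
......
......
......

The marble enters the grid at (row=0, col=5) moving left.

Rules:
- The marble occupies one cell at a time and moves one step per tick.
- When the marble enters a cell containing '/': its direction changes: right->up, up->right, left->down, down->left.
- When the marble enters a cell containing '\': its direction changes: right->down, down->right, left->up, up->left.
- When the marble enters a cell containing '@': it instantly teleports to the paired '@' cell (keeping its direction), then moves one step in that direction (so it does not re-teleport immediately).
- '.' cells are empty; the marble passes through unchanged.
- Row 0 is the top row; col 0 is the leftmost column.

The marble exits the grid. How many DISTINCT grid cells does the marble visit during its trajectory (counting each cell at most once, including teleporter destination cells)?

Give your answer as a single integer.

Step 1: enter (0,5), '.' pass, move left to (0,4)
Step 2: enter (0,4), '.' pass, move left to (0,3)
Step 3: enter (0,3), '.' pass, move left to (0,2)
Step 4: enter (0,2), '.' pass, move left to (0,1)
Step 5: enter (0,1), '.' pass, move left to (0,0)
Step 6: enter (0,0), '.' pass, move left to (0,-1)
Step 7: at (0,-1) — EXIT via left edge, pos 0
Distinct cells visited: 6 (path length 6)

Answer: 6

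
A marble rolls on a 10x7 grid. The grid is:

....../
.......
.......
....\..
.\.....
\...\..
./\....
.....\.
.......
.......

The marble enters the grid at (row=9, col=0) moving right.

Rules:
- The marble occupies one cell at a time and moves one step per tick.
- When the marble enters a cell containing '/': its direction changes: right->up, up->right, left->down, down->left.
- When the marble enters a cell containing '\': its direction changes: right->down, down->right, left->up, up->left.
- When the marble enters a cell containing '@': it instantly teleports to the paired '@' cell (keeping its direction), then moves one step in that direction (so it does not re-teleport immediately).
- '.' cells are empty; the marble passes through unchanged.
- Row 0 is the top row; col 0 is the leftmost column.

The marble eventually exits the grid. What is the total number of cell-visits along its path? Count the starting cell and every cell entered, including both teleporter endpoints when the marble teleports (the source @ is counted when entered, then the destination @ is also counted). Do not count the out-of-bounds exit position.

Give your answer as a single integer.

Step 1: enter (9,0), '.' pass, move right to (9,1)
Step 2: enter (9,1), '.' pass, move right to (9,2)
Step 3: enter (9,2), '.' pass, move right to (9,3)
Step 4: enter (9,3), '.' pass, move right to (9,4)
Step 5: enter (9,4), '.' pass, move right to (9,5)
Step 6: enter (9,5), '.' pass, move right to (9,6)
Step 7: enter (9,6), '.' pass, move right to (9,7)
Step 8: at (9,7) — EXIT via right edge, pos 9
Path length (cell visits): 7

Answer: 7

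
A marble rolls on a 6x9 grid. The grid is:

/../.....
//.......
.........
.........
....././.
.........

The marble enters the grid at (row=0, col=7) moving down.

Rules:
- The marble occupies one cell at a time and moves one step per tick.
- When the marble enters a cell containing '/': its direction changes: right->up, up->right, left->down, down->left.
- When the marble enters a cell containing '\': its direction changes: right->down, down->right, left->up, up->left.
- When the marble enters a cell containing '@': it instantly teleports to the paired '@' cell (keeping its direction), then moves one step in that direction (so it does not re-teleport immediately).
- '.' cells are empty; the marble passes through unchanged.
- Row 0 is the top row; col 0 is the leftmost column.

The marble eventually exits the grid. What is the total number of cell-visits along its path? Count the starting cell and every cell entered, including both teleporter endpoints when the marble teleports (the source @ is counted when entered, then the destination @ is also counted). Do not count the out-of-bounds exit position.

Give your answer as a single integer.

Step 1: enter (0,7), '.' pass, move down to (1,7)
Step 2: enter (1,7), '.' pass, move down to (2,7)
Step 3: enter (2,7), '.' pass, move down to (3,7)
Step 4: enter (3,7), '.' pass, move down to (4,7)
Step 5: enter (4,7), '/' deflects down->left, move left to (4,6)
Step 6: enter (4,6), '.' pass, move left to (4,5)
Step 7: enter (4,5), '/' deflects left->down, move down to (5,5)
Step 8: enter (5,5), '.' pass, move down to (6,5)
Step 9: at (6,5) — EXIT via bottom edge, pos 5
Path length (cell visits): 8

Answer: 8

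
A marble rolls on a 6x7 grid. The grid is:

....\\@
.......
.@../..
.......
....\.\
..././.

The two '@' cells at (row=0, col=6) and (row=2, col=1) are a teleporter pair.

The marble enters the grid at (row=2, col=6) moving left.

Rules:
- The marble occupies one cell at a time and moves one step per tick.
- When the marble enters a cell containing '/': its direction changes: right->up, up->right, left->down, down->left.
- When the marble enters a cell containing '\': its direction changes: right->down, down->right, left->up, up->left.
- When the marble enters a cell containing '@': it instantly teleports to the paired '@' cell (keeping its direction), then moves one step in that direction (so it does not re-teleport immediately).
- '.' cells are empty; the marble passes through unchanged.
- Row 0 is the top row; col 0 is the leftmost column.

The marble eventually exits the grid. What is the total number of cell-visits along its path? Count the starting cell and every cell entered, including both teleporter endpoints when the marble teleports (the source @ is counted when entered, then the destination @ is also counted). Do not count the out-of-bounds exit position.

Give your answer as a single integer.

Step 1: enter (2,6), '.' pass, move left to (2,5)
Step 2: enter (2,5), '.' pass, move left to (2,4)
Step 3: enter (2,4), '/' deflects left->down, move down to (3,4)
Step 4: enter (3,4), '.' pass, move down to (4,4)
Step 5: enter (4,4), '\' deflects down->right, move right to (4,5)
Step 6: enter (4,5), '.' pass, move right to (4,6)
Step 7: enter (4,6), '\' deflects right->down, move down to (5,6)
Step 8: enter (5,6), '.' pass, move down to (6,6)
Step 9: at (6,6) — EXIT via bottom edge, pos 6
Path length (cell visits): 8

Answer: 8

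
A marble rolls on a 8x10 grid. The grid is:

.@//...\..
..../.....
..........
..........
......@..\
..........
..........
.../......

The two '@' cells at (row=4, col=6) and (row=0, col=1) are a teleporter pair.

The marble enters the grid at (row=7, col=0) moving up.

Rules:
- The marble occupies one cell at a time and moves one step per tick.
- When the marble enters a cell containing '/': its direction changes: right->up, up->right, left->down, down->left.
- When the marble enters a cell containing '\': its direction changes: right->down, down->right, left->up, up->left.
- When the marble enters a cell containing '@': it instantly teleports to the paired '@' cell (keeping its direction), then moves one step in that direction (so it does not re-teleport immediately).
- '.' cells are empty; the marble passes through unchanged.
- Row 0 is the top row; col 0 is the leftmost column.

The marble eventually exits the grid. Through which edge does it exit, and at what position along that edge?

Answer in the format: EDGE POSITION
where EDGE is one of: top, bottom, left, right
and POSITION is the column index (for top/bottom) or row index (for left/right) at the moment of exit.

Step 1: enter (7,0), '.' pass, move up to (6,0)
Step 2: enter (6,0), '.' pass, move up to (5,0)
Step 3: enter (5,0), '.' pass, move up to (4,0)
Step 4: enter (4,0), '.' pass, move up to (3,0)
Step 5: enter (3,0), '.' pass, move up to (2,0)
Step 6: enter (2,0), '.' pass, move up to (1,0)
Step 7: enter (1,0), '.' pass, move up to (0,0)
Step 8: enter (0,0), '.' pass, move up to (-1,0)
Step 9: at (-1,0) — EXIT via top edge, pos 0

Answer: top 0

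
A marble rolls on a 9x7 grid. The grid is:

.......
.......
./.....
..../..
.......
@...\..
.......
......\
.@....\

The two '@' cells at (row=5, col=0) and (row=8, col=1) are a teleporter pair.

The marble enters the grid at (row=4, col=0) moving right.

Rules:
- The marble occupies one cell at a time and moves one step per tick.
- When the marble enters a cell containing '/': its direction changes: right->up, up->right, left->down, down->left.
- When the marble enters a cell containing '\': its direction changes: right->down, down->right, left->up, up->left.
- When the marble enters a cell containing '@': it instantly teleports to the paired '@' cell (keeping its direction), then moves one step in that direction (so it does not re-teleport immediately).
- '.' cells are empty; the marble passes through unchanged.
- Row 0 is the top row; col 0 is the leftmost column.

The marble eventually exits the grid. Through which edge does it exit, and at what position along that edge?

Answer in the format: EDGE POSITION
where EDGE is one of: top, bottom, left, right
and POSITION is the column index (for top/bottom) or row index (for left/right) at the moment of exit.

Step 1: enter (4,0), '.' pass, move right to (4,1)
Step 2: enter (4,1), '.' pass, move right to (4,2)
Step 3: enter (4,2), '.' pass, move right to (4,3)
Step 4: enter (4,3), '.' pass, move right to (4,4)
Step 5: enter (4,4), '.' pass, move right to (4,5)
Step 6: enter (4,5), '.' pass, move right to (4,6)
Step 7: enter (4,6), '.' pass, move right to (4,7)
Step 8: at (4,7) — EXIT via right edge, pos 4

Answer: right 4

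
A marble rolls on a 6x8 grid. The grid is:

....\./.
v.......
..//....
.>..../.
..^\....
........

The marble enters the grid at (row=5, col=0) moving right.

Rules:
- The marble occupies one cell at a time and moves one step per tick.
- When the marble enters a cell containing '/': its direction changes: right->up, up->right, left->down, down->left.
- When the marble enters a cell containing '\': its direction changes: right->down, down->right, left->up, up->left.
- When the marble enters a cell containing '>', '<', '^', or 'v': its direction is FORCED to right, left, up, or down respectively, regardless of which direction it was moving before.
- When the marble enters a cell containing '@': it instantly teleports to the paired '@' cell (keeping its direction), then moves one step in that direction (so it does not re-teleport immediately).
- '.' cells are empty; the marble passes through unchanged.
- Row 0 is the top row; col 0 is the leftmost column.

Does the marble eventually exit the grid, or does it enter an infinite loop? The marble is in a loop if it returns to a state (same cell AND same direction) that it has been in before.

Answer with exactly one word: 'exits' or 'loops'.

Answer: exits

Derivation:
Step 1: enter (5,0), '.' pass, move right to (5,1)
Step 2: enter (5,1), '.' pass, move right to (5,2)
Step 3: enter (5,2), '.' pass, move right to (5,3)
Step 4: enter (5,3), '.' pass, move right to (5,4)
Step 5: enter (5,4), '.' pass, move right to (5,5)
Step 6: enter (5,5), '.' pass, move right to (5,6)
Step 7: enter (5,6), '.' pass, move right to (5,7)
Step 8: enter (5,7), '.' pass, move right to (5,8)
Step 9: at (5,8) — EXIT via right edge, pos 5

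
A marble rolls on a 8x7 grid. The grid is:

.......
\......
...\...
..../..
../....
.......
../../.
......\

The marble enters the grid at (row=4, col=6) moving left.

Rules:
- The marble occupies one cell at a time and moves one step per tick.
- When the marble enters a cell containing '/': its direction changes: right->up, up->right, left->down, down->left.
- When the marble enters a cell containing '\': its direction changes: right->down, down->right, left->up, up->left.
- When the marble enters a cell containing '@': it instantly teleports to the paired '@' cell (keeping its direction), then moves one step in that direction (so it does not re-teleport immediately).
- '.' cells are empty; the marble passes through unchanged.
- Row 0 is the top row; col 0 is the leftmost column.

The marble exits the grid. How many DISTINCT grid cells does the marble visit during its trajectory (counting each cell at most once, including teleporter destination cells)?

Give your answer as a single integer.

Answer: 9

Derivation:
Step 1: enter (4,6), '.' pass, move left to (4,5)
Step 2: enter (4,5), '.' pass, move left to (4,4)
Step 3: enter (4,4), '.' pass, move left to (4,3)
Step 4: enter (4,3), '.' pass, move left to (4,2)
Step 5: enter (4,2), '/' deflects left->down, move down to (5,2)
Step 6: enter (5,2), '.' pass, move down to (6,2)
Step 7: enter (6,2), '/' deflects down->left, move left to (6,1)
Step 8: enter (6,1), '.' pass, move left to (6,0)
Step 9: enter (6,0), '.' pass, move left to (6,-1)
Step 10: at (6,-1) — EXIT via left edge, pos 6
Distinct cells visited: 9 (path length 9)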